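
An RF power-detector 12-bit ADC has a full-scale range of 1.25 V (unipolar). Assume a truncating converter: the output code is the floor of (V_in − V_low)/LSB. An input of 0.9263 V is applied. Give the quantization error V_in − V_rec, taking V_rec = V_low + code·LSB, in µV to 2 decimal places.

Step size: 1.25 V ÷ 2^12 = 305.18 µV.
Scaled input = 3035.2998 LSBs, so code = 3035.
Reconstructed: 0.9262085 V.
V_in − V_rec = 9.15039e-05 V = 91.50 µV.

91.50 µV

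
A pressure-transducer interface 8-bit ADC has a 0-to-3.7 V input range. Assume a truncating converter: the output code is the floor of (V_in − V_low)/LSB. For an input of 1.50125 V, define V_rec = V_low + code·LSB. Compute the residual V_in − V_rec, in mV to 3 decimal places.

Step size: 3.7 V ÷ 2^8 = 14.453 mV.
Scaled input = 103.8703 LSBs, so code = 103.
Reconstructed: 1.4886719 V.
V_in − V_rec = 0.0125781 V = 12.578 mV.

12.578 mV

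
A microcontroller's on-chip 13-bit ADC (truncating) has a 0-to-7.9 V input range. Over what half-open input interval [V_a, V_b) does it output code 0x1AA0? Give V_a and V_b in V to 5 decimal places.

LSB = 7.9/2^13 = 0.964 mV.
Code 0x1AA0 = 6816 decimal.
V_a = V_low + 6816·LSB = 6.57305 V; V_b = V_low + 6817·LSB = 6.57401 V.

[6.57305 V, 6.57401 V)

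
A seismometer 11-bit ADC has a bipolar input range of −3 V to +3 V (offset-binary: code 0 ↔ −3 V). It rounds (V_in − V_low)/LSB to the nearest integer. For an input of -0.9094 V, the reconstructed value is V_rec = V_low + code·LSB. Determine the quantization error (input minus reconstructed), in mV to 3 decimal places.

One LSB is 6 V / 2048 = 2.930 mV.
Scaled input = 713.5915 LSBs, so code = 714.
Code 714 maps back to (−3) + 714×0.00292969 V = -0.90820312 V.
Error = -0.9094 − (−0.90820312) = -0.00119688 V = -1.197 mV.

-1.197 mV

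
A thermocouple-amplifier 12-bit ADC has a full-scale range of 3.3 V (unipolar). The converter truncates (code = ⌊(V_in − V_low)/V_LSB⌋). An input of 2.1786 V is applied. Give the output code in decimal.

LSB = 3.3 V / 4096 = 0.806 mV.
(2.1786 − 0) / 0.000805664 = 2704.105 LSBs.
⌊·⌋(2704.105) = 2704.

code 2704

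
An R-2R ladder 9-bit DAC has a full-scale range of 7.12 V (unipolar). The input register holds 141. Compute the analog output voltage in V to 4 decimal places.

1.9608 V

LSB = 7.12 V / 2^9 = 13.906 mV.
V_out = 0 + 141 × 0.0139063 V = 1.96078 V.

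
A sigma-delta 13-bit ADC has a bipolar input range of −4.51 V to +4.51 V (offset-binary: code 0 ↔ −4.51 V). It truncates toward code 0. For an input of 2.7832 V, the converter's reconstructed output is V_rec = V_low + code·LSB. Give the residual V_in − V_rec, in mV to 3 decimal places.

0.785 mV

One LSB is 9.02 V / 8192 = 1.101 mV.
(2.7832 − (−4.51))/0.00110107 = 6623.7133; ⌊·⌋ gives code 6623.
V_rec = (−4.51) + 6623·0.00110107 = 2.7824146 V.
Error = 2.7832 − 2.7824146 = 0.000785449 V = 0.785 mV.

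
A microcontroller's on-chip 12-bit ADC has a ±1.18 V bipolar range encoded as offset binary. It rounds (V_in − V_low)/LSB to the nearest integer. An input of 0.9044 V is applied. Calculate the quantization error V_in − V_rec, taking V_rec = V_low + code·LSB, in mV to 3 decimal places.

-0.190 mV

One LSB is 2.36 V / 4096 = 0.576 mV.
(0.9044 − (−1.18))/0.000576172 = 3617.6705; round gives code 3618.
V_rec = (−1.18) + 3618·0.000576172 = 0.90458984 V.
Difference: -0.000189844 V → -0.190 mV.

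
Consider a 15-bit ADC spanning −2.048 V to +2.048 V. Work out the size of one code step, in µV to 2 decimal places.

Full-scale span = 4.096 V.
LSB = 4.096 / 2^15 = 4.096 / 32768 = 0.000125 V = 125.00 µV.

125.00 µV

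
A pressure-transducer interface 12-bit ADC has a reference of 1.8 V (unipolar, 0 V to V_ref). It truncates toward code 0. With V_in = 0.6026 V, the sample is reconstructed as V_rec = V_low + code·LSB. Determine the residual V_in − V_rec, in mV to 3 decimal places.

LSB = 1.8/2^12 = 439.45 µV.
(V_in − V_low)/LSB = (0.6026 − 0)/0.000439453 = 1371.2498 → code 1371 (floor).
Reconstructed: 0.60249023 V.
V_in − V_rec = 0.000109766 V = 0.110 mV.

0.110 mV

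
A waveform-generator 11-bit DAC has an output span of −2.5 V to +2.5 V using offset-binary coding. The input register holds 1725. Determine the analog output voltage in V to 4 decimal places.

LSB = 5 V / 2^11 = 2.441 mV.
V_out = (−2.5) + 1725 × 0.00244141 V = 1.71143 V.

1.7114 V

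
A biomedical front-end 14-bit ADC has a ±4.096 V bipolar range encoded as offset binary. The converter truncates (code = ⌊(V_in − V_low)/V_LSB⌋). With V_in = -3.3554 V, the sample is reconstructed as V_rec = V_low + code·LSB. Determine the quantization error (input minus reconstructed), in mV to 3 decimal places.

Step size: 8.192 V ÷ 2^14 = 0.500 mV.
(-3.3554 − (−4.096))/0.0005 = 1481.2000; ⌊·⌋ gives code 1481.
Reconstructed: -3.3555 V.
Error = -3.3554 − (−3.3555) = 0.0001 V = 0.100 mV.

0.100 mV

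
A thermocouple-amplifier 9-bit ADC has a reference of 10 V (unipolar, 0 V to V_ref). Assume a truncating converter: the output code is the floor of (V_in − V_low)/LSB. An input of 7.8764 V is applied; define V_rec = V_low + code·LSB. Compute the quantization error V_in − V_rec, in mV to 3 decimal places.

LSB = 10/2^9 = 19.531 mV.
(V_in − V_low)/LSB = (7.8764 − 0)/0.0195312 = 403.2717 → code 403 (floor).
Reconstructed: 7.8710938 V.
V_in − V_rec = 0.00530625 V = 5.306 mV.

5.306 mV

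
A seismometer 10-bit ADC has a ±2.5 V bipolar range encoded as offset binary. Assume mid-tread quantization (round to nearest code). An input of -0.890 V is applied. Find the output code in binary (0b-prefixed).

LSB = 5 V / 1024 = 4.883 mV.
Input sits at 329.728 steps above V_low.
round(329.728) = 330.
In binary (0b-prefixed): 0b101001010.

code 0b101001010 (decimal 330)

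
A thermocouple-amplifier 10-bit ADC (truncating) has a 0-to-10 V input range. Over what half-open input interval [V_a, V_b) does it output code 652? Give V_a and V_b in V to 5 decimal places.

LSB = 10/2^10 = 9.766 mV.
V_a = V_low + 652·LSB = 6.36719 V; V_b = V_low + 653·LSB = 6.37695 V.

[6.36719 V, 6.37695 V)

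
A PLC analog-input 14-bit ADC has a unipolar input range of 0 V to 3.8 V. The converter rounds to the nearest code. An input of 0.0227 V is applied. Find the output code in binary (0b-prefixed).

LSB = 3.8 V / 16384 = 231.93 µV.
(0.0227 − 0) / 0.000231934 = 97.873 LSBs.
So the output code is 98.
In binary (0b-prefixed): 0b1100010.

code 0b1100010 (decimal 98)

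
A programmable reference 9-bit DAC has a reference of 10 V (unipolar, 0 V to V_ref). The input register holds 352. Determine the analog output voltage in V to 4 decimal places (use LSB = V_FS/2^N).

LSB = 10 V / 2^9 = 19.531 mV.
V_out = 0 + 352 × 0.0195312 V = 6.875 V.

6.8750 V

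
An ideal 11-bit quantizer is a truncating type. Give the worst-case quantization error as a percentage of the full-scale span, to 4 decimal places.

0.0488 %

Truncating → worst-case error = 1 LSB = V_FS/2^11, so 100/2048 = 0.0488281 % of full scale.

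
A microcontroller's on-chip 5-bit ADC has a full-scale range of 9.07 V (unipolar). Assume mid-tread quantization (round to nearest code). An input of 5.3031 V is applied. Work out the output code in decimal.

code 19

LSB = 9.07 V / 32 = 283.438 mV.
Input sits at 18.710 steps above V_low.
Round → code 19.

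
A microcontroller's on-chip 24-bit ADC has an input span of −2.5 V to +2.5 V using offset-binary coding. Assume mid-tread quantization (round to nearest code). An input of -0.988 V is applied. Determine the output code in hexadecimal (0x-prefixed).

With 16777216 levels over 5 V, one step is 0.30 µV.
(-0.988 − (−2.5)) / 2.98023e-07 = 5073430.118 LSBs.
round(5073430.118) = 5073430.
In hexadecimal (0x-prefixed): 0x4D6A16.

code 0x4D6A16 (decimal 5073430)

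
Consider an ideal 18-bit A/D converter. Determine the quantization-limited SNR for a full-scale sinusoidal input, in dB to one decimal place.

110.1 dB

SNR ≈ 6.02·N + 1.76 dB = 6.02·18 + 1.76 = 110.12 dB.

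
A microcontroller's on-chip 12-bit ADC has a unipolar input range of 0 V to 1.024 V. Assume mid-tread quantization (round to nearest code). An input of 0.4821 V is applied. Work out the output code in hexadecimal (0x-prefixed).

Full-scale span = 1.024 V; LSB = 1.024/2^12 = 250.00 µV.
(0.4821 − 0) / 0.00025 = 1928.400 LSBs.
round(1928.400) = 1928.
In hexadecimal (0x-prefixed): 0x788.

code 0x788 (decimal 1928)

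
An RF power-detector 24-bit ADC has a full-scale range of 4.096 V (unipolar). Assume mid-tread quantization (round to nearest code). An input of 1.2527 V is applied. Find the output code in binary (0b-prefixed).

code 0b10011100100101100110011 (decimal 5131059)

With 16777216 levels over 4.096 V, one step is 0.24 µV.
(V_in − V_low)/LSB = (1.2527 − 0) / 2.44141e-07 = 5131059.200.
Round → code 5131059.
In binary (0b-prefixed): 0b10011100100101100110011.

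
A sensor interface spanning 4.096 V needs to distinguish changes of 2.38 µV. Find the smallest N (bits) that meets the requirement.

21 bits

Number of steps required ≥ 4.096 V / 2.38 µV = 1721008.40.
Need 2^N ≥ 1721008.40; 2^20 = 1048576, 2^21 = 2097152.
Minimum N = 21.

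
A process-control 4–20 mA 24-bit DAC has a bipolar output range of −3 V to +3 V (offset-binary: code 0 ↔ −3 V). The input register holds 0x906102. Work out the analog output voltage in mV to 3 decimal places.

383.881 mV

LSB = 6 V / 2^24 = 0.36 µV.
Code 0x906102 = 9462018 decimal.
V_out = (−3) + 9462018 × 3.57628e-07 V = 0.383881 V.
= 383.881 mV.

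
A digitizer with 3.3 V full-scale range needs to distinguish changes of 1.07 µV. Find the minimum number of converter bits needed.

Number of steps required ≥ 3.3 V / 1.07 µV = 3084112.15.
Need 2^N ≥ 3084112.15; 2^21 = 2097152, 2^22 = 4194304.
Minimum N = 22.

22 bits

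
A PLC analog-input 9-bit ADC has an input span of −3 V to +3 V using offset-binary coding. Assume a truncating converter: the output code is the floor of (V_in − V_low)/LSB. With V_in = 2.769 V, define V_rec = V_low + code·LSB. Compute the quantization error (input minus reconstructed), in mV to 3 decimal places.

One LSB is 6 V / 512 = 11.719 mV.
Scaled input = 492.2880 LSBs, so code = 492.
Reconstructed: 2.765625 V.
Difference: 0.003375 V → 3.375 mV.

3.375 mV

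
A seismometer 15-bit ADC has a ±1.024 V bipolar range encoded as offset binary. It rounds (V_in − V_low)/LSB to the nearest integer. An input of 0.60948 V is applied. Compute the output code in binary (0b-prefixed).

LSB = 2.048 V / 32768 = 62.50 µV.
(V_in − V_low)/LSB = (0.60948 − (−1.024)) / 6.25e-05 = 26135.680.
round(26135.680) = 26136.
In binary (0b-prefixed): 0b110011000011000.

code 0b110011000011000 (decimal 26136)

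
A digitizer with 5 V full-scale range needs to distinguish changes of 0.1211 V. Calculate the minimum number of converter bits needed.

6 bits

Number of steps required ≥ 5 V / 0.1211 V = 41.29.
Need 2^N ≥ 41.29; 2^5 = 32, 2^6 = 64.
Minimum N = 6.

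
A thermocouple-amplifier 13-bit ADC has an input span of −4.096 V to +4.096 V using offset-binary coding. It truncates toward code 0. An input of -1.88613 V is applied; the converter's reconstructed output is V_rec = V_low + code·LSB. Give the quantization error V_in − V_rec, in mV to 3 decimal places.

One LSB is 8.192 V / 8192 = 1.000 mV.
(V_in − V_low)/LSB = (-1.88613 − (−4.096))/0.001 = 2209.8700 → code 2209 (floor).
V_rec = (−4.096) + 2209·0.001 = -1.887 V.
V_in − V_rec = 0.00087 V = 0.870 mV.

0.870 mV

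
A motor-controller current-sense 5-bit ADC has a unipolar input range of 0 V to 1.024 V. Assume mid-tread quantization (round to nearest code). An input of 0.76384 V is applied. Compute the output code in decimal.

code 24

Full-scale span = 1.024 V; LSB = 1.024/2^5 = 32.000 mV.
(0.76384 − 0) / 0.032 = 23.870 LSBs.
round(23.870) = 24.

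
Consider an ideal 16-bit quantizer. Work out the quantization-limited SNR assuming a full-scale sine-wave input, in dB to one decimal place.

98.1 dB

SNR ≈ 6.02·N + 1.76 dB = 6.02·16 + 1.76 = 98.08 dB.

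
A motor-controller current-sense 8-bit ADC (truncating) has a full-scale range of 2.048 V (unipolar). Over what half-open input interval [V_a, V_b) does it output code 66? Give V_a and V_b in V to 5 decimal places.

[0.52800 V, 0.53600 V)

LSB = 2.048/2^8 = 8.000 mV.
V_a = V_low + 66·LSB = 0.528 V; V_b = V_low + 67·LSB = 0.536 V.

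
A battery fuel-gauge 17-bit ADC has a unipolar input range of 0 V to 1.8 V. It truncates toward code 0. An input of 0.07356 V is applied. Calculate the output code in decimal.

code 5356

With 131072 levels over 1.8 V, one step is 13.73 µV.
(0.07356 − 0) / 1.37329e-05 = 5356.476 LSBs.
⌊·⌋(5356.476) = 5356.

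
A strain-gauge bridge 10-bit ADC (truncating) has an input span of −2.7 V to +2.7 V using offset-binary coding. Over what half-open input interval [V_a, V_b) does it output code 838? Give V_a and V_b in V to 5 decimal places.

[1.71914 V, 1.72441 V)

LSB = 5.4/2^10 = 5.273 mV.
V_a = V_low + 838·LSB = 1.71914 V; V_b = V_low + 839·LSB = 1.72441 V.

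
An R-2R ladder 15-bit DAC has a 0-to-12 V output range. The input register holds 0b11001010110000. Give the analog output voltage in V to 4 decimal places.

4.7520 V

LSB = 12 V / 2^15 = 366.21 µV.
Code 0b11001010110000 = 12976 decimal.
V_out = 0 + 12976 × 0.000366211 V = 4.75195 V.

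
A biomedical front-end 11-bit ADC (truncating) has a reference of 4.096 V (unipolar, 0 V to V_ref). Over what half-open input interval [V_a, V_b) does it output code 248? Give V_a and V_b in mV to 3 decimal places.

LSB = 4.096/2^11 = 2.000 mV.
V_a = V_low + 248·LSB = 0.496 V; V_b = V_low + 249·LSB = 0.498 V.

[496.000 mV, 498.000 mV)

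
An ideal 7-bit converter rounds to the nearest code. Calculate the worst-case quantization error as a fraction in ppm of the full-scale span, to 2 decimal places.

3906.25 ppm

Rounding → worst-case error = ½ LSB = V_FS/2^8, so 1e+06/256 = 3906.25 ppm of full scale.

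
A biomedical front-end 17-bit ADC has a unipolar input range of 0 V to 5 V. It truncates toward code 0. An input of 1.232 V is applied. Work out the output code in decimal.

code 32296

Full-scale span = 5 V; LSB = 5/2^17 = 38.15 µV.
Input sits at 32296.141 steps above V_low.
⌊·⌋(32296.141) = 32296.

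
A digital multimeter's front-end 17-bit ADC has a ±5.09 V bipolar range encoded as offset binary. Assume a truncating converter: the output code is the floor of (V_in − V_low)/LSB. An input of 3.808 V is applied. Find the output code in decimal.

Full-scale span = 10.18 V; LSB = 10.18/2^17 = 77.67 µV.
Input sits at 114565.683 steps above V_low.
⌊·⌋(114565.683) = 114565.

code 114565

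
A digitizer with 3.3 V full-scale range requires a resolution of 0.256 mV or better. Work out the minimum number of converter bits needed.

14 bits

Number of steps required ≥ 3.3 V / 0.256 mV = 12890.62.
Need 2^N ≥ 12890.62; 2^13 = 8192, 2^14 = 16384.
Minimum N = 14.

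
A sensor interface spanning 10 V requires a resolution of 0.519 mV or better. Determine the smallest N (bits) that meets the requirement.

15 bits

Number of steps required ≥ 10 V / 0.519 mV = 19267.82.
Need 2^N ≥ 19267.82; 2^14 = 16384, 2^15 = 32768.
Minimum N = 15.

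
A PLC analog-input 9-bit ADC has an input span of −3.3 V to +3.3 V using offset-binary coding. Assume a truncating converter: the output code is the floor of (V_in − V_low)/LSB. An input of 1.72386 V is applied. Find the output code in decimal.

With 512 levels over 6.6 V, one step is 12.891 mV.
Input sits at 389.730 steps above V_low.
Floor → code 389.

code 389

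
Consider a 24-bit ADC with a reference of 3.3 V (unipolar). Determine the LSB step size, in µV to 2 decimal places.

0.20 µV

Full-scale span = 3.3 V.
LSB = 3.3 / 2^24 = 3.3 / 16777216 = 1.96695e-07 V = 0.20 µV.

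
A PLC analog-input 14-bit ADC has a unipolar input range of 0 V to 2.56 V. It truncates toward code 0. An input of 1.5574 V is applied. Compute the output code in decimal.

code 9967

With 16384 levels over 2.56 V, one step is 156.25 µV.
(V_in − V_low)/LSB = (1.5574 − 0) / 0.00015625 = 9967.360.
⌊·⌋(9967.360) = 9967.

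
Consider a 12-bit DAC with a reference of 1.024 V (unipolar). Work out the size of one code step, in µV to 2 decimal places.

Full-scale span = 1.024 V.
LSB = 1.024 / 2^12 = 1.024 / 4096 = 0.00025 V = 250.00 µV.

250.00 µV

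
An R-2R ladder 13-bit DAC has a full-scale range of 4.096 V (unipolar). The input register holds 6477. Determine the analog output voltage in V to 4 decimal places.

3.2385 V

LSB = 4.096 V / 2^13 = 0.500 mV.
V_out = 0 + 6477 × 0.0005 V = 3.2385 V.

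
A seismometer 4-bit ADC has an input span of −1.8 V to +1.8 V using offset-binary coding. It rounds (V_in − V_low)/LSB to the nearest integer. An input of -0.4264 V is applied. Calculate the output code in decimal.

code 6

LSB = 3.6 V / 16 = 225.000 mV.
(-0.4264 − (−1.8)) / 0.225 = 6.105 LSBs.
Round → code 6.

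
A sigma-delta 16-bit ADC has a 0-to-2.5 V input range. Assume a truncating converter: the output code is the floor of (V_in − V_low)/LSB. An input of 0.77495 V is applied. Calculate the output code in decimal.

Full-scale span = 2.5 V; LSB = 2.5/2^16 = 38.15 µV.
(V_in − V_low)/LSB = (0.77495 − 0) / 3.8147e-05 = 20314.849.
So the output code is 20314.

code 20314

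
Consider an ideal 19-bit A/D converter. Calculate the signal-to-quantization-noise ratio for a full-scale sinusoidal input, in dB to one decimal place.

SNR ≈ 6.02·N + 1.76 dB = 6.02·19 + 1.76 = 116.14 dB.

116.1 dB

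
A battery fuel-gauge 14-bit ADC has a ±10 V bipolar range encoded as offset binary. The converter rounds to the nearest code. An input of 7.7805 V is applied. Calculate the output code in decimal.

LSB = 20 V / 16384 = 1.221 mV.
(V_in − V_low)/LSB = (7.7805 − (−10)) / 0.0012207 = 14565.786.
So the output code is 14566.

code 14566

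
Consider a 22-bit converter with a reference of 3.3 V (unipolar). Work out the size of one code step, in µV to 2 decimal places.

0.79 µV

Full-scale span = 3.3 V.
LSB = 3.3 / 2^22 = 3.3 / 4194304 = 7.86781e-07 V = 0.79 µV.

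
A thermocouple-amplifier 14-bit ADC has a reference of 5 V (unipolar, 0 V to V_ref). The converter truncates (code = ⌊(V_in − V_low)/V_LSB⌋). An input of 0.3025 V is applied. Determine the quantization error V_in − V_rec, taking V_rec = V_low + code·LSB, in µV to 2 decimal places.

LSB = 5/2^14 = 305.18 µV.
(V_in − V_low)/LSB = (0.3025 − 0)/0.000305176 = 991.2320 → code 991 (floor).
V_rec = 0 + 991·0.000305176 = 0.3024292 V.
V_in − V_rec = 7.08008e-05 V = 70.80 µV.

70.80 µV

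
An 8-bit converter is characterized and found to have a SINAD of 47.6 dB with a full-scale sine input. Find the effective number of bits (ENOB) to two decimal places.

7.61 bits

ENOB = (SINAD − 1.76) / 6.02 = (47.6 − 1.76)/6.02 = 7.615.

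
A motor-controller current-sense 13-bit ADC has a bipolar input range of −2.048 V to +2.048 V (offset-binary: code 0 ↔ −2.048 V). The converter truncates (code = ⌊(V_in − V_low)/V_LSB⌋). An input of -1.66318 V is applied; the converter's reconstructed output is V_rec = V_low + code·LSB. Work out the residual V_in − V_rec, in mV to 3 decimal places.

LSB = 4.096/2^13 = 0.500 mV.
(V_in − V_low)/LSB = (-1.66318 − (−2.048))/0.0005 = 769.6400 → code 769 (floor).
V_rec = (−2.048) + 769·0.0005 = -1.6635 V.
Error = -1.66318 − (−1.6635) = 0.00032 V = 0.320 mV.

0.320 mV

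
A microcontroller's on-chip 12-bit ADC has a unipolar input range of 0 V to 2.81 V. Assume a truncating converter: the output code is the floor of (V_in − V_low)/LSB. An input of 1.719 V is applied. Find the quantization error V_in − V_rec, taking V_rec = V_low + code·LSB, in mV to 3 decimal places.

0.482 mV

LSB = 2.81/2^12 = 0.686 mV.
Scaled input = 2505.7025 LSBs, so code = 2505.
Reconstructed: 1.7185181 V.
Difference: 0.000481934 V → 0.482 mV.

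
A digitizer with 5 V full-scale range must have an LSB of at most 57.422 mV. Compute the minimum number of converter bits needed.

7 bits

Number of steps required ≥ 5 V / 57.422 mV = 87.07.
Need 2^N ≥ 87.07; 2^6 = 64, 2^7 = 128.
Minimum N = 7.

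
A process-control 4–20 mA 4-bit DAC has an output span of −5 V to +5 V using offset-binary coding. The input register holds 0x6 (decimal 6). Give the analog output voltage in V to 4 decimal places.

LSB = 10 V / 2^4 = 0.6250 V.
Code 0x6 = 6 decimal.
V_out = (−5) + 6 × 0.625 V = -1.25 V.

-1.2500 V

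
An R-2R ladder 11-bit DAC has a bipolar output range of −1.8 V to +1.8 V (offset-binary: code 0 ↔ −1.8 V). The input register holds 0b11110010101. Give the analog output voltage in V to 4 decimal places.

LSB = 3.6 V / 2^11 = 1.758 mV.
Code 0b11110010101 = 1941 decimal.
V_out = (−1.8) + 1941 × 0.00175781 V = 1.61191 V.

1.6119 V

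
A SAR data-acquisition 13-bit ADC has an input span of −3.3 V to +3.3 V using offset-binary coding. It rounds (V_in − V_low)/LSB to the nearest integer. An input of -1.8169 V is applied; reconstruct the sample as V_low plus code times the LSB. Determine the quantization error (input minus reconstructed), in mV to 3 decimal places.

-0.128 mV

One LSB is 6.6 V / 8192 = 0.806 mV.
(V_in − V_low)/LSB = (-1.8169 − (−3.3))/0.000805664 = 1840.8417 → code 1841 (round).
Code 1841 maps back to (−3.3) + 1841×0.000805664 V = -1.8167725 V.
Difference: -0.000127539 V → -0.128 mV.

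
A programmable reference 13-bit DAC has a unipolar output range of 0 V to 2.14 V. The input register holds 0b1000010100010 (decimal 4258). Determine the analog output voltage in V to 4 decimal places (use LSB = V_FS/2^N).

LSB = 2.14 V / 2^13 = 261.23 µV.
Code 0b1000010100010 = 4258 decimal.
V_out = 0 + 4258 × 0.00026123 V = 1.11232 V.

1.1123 V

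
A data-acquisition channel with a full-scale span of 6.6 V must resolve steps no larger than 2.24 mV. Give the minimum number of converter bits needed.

Number of steps required ≥ 6.6 V / 2.24 mV = 2946.43.
Need 2^N ≥ 2946.43; 2^11 = 2048, 2^12 = 4096.
Minimum N = 12.

12 bits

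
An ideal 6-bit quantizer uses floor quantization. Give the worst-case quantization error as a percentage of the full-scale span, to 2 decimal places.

1.56 %

Truncating → worst-case error = 1 LSB = V_FS/2^6, so 100/64 = 1.5625 % of full scale.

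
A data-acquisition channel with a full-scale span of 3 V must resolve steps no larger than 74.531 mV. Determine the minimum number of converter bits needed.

6 bits

Number of steps required ≥ 3 V / 74.531 mV = 40.25.
Need 2^N ≥ 40.25; 2^5 = 32, 2^6 = 64.
Minimum N = 6.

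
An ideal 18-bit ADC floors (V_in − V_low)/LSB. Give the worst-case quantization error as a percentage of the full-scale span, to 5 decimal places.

Truncating → worst-case error = 1 LSB = V_FS/2^18, so 100/262144 = 0.00038147 % of full scale.

0.00038 %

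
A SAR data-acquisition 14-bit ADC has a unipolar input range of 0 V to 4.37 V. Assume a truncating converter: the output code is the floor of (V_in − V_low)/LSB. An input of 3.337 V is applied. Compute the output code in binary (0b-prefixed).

LSB = 4.37 V / 16384 = 266.72 µV.
(V_in − V_low)/LSB = (3.337 − 0) / 0.000266724 = 12511.077.
So the output code is 12511.
In binary (0b-prefixed): 0b11000011011111.

code 0b11000011011111 (decimal 12511)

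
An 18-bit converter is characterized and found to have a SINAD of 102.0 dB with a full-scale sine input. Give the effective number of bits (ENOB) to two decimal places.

ENOB = (SINAD − 1.76) / 6.02 = (102.0 − 1.76)/6.02 = 16.651.

16.65 bits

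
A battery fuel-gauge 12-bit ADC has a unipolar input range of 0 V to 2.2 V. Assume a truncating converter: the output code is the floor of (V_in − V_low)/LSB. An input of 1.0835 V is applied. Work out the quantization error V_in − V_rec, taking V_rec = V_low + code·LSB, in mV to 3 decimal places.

0.150 mV

LSB = 2.2/2^12 = 0.537 mV.
Scaled input = 2017.2800 LSBs, so code = 2017.
Reconstructed: 1.0833496 V.
Difference: 0.000150391 V → 0.150 mV.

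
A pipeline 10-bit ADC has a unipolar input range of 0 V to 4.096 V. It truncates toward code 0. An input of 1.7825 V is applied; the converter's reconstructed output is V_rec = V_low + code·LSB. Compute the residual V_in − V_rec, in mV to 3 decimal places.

Step size: 4.096 V ÷ 2^10 = 4.000 mV.
Scaled input = 445.6250 LSBs, so code = 445.
Reconstructed: 1.78 V.
Error = 1.7825 − 1.78 = 0.0025 V = 2.500 mV.

2.500 mV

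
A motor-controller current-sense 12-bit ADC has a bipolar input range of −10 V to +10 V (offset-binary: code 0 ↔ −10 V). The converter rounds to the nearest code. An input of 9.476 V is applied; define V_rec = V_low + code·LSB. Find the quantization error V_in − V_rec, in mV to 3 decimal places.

LSB = 20/2^12 = 4.883 mV.
Scaled input = 3988.6848 LSBs, so code = 3989.
Reconstructed: 9.4775391 V.
Difference: -0.00153906 V → -1.539 mV.

-1.539 mV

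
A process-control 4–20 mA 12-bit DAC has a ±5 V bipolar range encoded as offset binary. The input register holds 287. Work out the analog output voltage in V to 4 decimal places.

-4.2993 V

LSB = 10 V / 2^12 = 2.441 mV.
V_out = (−5) + 287 × 0.00244141 V = -4.29932 V.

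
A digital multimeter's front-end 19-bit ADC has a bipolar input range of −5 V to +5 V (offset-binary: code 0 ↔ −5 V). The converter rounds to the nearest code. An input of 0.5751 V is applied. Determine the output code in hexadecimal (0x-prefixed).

Full-scale span = 10 V; LSB = 10/2^19 = 19.07 µV.
(V_in − V_low)/LSB = (0.5751 − (−5)) / 1.90735e-05 = 292295.803.
So the output code is 292296.
In hexadecimal (0x-prefixed): 0x475C8.

code 0x475C8 (decimal 292296)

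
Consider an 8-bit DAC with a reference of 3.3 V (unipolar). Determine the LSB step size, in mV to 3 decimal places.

Full-scale span = 3.3 V.
LSB = 3.3 / 2^8 = 3.3 / 256 = 0.0128906 V = 12.891 mV.

12.891 mV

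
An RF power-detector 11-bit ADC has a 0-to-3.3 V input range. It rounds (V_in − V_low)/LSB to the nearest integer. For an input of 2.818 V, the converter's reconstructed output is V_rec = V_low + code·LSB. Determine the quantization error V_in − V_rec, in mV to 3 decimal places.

-0.213 mV

Step size: 3.3 V ÷ 2^11 = 1.611 mV.
(V_in − V_low)/LSB = (2.818 − 0)/0.00161133 = 1748.8679 → code 1749 (round).
Code 1749 maps back to 0 + 1749×0.00161133 V = 2.8182129 V.
Difference: -0.000212891 V → -0.213 mV.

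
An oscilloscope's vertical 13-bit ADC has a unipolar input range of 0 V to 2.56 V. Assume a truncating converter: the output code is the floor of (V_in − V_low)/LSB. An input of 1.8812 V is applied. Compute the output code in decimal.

Full-scale span = 2.56 V; LSB = 2.56/2^13 = 312.50 µV.
Input sits at 6019.840 steps above V_low.
So the output code is 6019.

code 6019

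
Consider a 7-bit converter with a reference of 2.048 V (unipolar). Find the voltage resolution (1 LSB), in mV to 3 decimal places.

16.000 mV

Full-scale span = 2.048 V.
LSB = 2.048 / 2^7 = 2.048 / 128 = 0.016 V = 16.000 mV.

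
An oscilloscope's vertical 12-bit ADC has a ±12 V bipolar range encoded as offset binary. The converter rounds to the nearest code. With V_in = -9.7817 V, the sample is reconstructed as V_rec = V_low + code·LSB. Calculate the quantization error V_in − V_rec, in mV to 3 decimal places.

LSB = 24/2^12 = 5.859 mV.
(V_in − V_low)/LSB = (-9.7817 − (−12))/0.00585938 = 378.5899 → code 379 (round).
Code 379 maps back to (−12) + 379×0.00585938 V = -9.7792969 V.
Error = -9.7817 − (−9.7792969) = -0.00240312 V = -2.403 mV.

-2.403 mV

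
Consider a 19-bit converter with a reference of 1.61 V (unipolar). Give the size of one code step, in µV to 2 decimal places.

3.07 µV

Full-scale span = 1.61 V.
LSB = 1.61 / 2^19 = 1.61 / 524288 = 3.07083e-06 V = 3.07 µV.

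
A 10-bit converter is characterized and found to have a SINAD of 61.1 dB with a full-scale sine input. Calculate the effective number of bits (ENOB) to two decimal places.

ENOB = (SINAD − 1.76) / 6.02 = (61.1 − 1.76)/6.02 = 9.857.

9.86 bits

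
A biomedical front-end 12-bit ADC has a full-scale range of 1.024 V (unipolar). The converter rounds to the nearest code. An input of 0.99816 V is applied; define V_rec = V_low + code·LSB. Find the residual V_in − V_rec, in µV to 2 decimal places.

-90.00 µV

One LSB is 1.024 V / 4096 = 250.00 µV.
(V_in − V_low)/LSB = (0.99816 − 0)/0.00025 = 3992.6400 → code 3993 (round).
Reconstructed: 0.99825 V.
Error = 0.99816 − 0.99825 = -9e-05 V = -90.00 µV.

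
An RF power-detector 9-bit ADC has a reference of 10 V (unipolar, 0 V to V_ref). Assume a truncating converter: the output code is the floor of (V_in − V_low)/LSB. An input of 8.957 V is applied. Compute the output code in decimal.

code 458

LSB = 10 V / 512 = 19.531 mV.
(V_in − V_low)/LSB = (8.957 − 0) / 0.0195312 = 458.598.
So the output code is 458.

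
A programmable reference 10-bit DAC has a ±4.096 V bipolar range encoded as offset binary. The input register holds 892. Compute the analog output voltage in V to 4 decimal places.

LSB = 8.192 V / 2^10 = 8.000 mV.
V_out = (−4.096) + 892 × 0.008 V = 3.04 V.

3.0400 V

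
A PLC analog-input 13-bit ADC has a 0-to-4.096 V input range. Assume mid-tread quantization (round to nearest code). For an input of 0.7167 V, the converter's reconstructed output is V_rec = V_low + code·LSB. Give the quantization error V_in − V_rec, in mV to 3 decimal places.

Step size: 4.096 V ÷ 2^13 = 0.500 mV.
(0.7167 − 0)/0.0005 = 1433.4000; round gives code 1433.
Reconstructed: 0.7165 V.
V_in − V_rec = 0.0002 V = 0.200 mV.

0.200 mV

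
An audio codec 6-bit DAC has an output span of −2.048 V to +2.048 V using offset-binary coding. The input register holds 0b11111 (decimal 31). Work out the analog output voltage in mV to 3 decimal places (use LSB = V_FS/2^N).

-64.000 mV

LSB = 4.096 V / 2^6 = 64.000 mV.
Code 0b11111 = 31 decimal.
V_out = (−2.048) + 31 × 0.064 V = -0.064 V.
= -64.000 mV.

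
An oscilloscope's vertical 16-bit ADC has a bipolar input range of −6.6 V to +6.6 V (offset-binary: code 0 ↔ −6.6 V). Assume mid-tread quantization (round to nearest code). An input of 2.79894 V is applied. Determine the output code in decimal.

code 46664

Full-scale span = 13.2 V; LSB = 13.2/2^16 = 201.42 µV.
Input sits at 46664.313 steps above V_low.
So the output code is 46664.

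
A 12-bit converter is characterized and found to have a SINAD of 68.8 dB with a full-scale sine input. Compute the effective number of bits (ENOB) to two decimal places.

ENOB = (SINAD − 1.76) / 6.02 = (68.8 − 1.76)/6.02 = 11.136.

11.14 bits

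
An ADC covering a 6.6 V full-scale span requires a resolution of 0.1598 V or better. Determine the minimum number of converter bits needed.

Number of steps required ≥ 6.6 V / 0.1598 V = 41.30.
Need 2^N ≥ 41.30; 2^5 = 32, 2^6 = 64.
Minimum N = 6.

6 bits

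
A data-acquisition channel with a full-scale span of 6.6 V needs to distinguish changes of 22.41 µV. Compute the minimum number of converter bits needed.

Number of steps required ≥ 6.6 V / 22.41 µV = 294511.38.
Need 2^N ≥ 294511.38; 2^18 = 262144, 2^19 = 524288.
Minimum N = 19.

19 bits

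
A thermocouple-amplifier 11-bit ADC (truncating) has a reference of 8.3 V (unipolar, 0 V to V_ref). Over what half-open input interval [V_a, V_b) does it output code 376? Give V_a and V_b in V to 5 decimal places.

[1.52383 V, 1.52788 V)

LSB = 8.3/2^11 = 4.053 mV.
V_a = V_low + 376·LSB = 1.52383 V; V_b = V_low + 377·LSB = 1.52788 V.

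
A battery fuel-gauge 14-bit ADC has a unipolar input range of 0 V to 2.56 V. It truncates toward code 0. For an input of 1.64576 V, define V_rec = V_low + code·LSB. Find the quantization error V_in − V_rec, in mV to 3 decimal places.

LSB = 2.56/2^14 = 156.25 µV.
(V_in − V_low)/LSB = (1.64576 − 0)/0.00015625 = 10532.8640 → code 10532 (floor).
Reconstructed: 1.645625 V.
Difference: 0.000135 V → 0.135 mV.

0.135 mV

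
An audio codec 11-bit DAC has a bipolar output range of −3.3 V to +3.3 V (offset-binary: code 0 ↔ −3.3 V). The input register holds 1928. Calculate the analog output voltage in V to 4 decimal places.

LSB = 6.6 V / 2^11 = 3.223 mV.
V_out = (−3.3) + 1928 × 0.00322266 V = 2.91328 V.

2.9133 V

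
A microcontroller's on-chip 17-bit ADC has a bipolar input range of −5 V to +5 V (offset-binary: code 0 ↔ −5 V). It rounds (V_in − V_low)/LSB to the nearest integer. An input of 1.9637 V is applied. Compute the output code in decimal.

Full-scale span = 10 V; LSB = 10/2^17 = 76.29 µV.
(1.9637 − (−5)) / 7.62939e-05 = 91274.609 LSBs.
Round → code 91275.

code 91275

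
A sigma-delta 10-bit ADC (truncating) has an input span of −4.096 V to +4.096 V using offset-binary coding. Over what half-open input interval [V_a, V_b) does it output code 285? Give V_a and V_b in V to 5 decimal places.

[-1.81600 V, -1.80800 V)

LSB = 8.192/2^10 = 8.000 mV.
V_a = V_low + 285·LSB = -1.816 V; V_b = V_low + 286·LSB = -1.808 V.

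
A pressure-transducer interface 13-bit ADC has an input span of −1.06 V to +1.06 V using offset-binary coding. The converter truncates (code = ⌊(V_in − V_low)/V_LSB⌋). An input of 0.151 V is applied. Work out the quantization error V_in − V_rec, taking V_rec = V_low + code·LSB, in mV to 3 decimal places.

LSB = 2.12/2^13 = 258.79 µV.
Scaled input = 4679.4868 LSBs, so code = 4679.
Code 4679 maps back to (−1.06) + 4679×0.000258789 V = 0.15087402 V.
V_in − V_rec = 0.000125977 V = 0.126 mV.

0.126 mV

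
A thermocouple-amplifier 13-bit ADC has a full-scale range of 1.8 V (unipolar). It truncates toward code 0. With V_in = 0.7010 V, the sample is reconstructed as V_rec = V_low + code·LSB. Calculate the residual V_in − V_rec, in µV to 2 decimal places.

72.27 µV

One LSB is 1.8 V / 8192 = 219.73 µV.
Scaled input = 3190.3289 LSBs, so code = 3190.
V_rec = 0 + 3190·0.000219727 = 0.70092773 V.
V_in − V_rec = 7.22656e-05 V = 72.27 µV.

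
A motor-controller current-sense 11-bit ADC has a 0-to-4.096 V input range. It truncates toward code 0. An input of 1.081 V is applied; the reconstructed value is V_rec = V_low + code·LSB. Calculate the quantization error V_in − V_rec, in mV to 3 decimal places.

One LSB is 4.096 V / 2048 = 2.000 mV.
(V_in − V_low)/LSB = (1.081 − 0)/0.002 = 540.5000 → code 540 (floor).
V_rec = 0 + 540·0.002 = 1.08 V.
Difference: 0.001 V → 1.000 mV.

1.000 mV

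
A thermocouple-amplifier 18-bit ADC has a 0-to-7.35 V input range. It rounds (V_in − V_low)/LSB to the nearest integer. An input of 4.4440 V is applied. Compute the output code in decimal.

code 158499

Full-scale span = 7.35 V; LSB = 7.35/2^18 = 28.04 µV.
(V_in − V_low)/LSB = (4.4440 − 0) / 2.8038e-05 = 158499.039.
So the output code is 158499.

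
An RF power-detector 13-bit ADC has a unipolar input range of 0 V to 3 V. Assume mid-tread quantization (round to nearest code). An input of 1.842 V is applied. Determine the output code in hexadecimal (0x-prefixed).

Full-scale span = 3 V; LSB = 3/2^13 = 366.21 µV.
(1.842 − 0) / 0.000366211 = 5029.888 LSBs.
Round → code 5030.
In hexadecimal (0x-prefixed): 0x13A6.

code 0x13A6 (decimal 5030)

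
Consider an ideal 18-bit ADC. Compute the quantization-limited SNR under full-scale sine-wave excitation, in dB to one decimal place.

SNR ≈ 6.02·N + 1.76 dB = 6.02·18 + 1.76 = 110.12 dB.

110.1 dB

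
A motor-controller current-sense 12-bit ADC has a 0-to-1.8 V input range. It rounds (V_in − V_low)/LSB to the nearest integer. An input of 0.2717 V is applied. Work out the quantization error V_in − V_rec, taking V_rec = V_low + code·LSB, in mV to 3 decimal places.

One LSB is 1.8 V / 4096 = 439.45 µV.
(V_in − V_low)/LSB = (0.2717 − 0)/0.000439453 = 618.2684 → code 618 (round).
Reconstructed: 0.27158203 V.
Difference: 0.000117969 V → 0.118 mV.

0.118 mV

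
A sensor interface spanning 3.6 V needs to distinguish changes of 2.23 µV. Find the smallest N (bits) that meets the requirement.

Number of steps required ≥ 3.6 V / 2.23 µV = 1614349.78.
Need 2^N ≥ 1614349.78; 2^20 = 1048576, 2^21 = 2097152.
Minimum N = 21.

21 bits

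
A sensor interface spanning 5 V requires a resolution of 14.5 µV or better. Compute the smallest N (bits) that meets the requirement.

Number of steps required ≥ 5 V / 14.5 µV = 344827.59.
Need 2^N ≥ 344827.59; 2^18 = 262144, 2^19 = 524288.
Minimum N = 19.

19 bits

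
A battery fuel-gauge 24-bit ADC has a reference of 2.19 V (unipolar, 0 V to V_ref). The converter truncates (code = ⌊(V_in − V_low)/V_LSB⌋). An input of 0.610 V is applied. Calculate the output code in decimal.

code 4673105

LSB = 2.19 V / 16777216 = 0.13 µV.
(0.610 − 0) / 1.30534e-07 = 4673105.826 LSBs.
So the output code is 4673105.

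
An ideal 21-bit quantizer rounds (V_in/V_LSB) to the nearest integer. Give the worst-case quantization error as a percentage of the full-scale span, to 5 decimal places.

Rounding → worst-case error = ½ LSB = V_FS/2^22, so 100/4194304 = 2.38419e-05 % of full scale.

0.00002 %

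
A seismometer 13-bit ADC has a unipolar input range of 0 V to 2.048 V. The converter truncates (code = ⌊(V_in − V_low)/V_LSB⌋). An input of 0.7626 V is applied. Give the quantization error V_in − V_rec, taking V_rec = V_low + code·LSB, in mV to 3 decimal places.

Step size: 2.048 V ÷ 2^13 = 250.00 µV.
(0.7626 − 0)/0.00025 = 3050.4000; ⌊·⌋ gives code 3050.
Reconstructed: 0.7625 V.
V_in − V_rec = 0.0001 V = 0.100 mV.

0.100 mV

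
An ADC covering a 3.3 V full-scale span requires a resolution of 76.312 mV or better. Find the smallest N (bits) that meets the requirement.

6 bits

Number of steps required ≥ 3.3 V / 76.312 mV = 43.24.
Need 2^N ≥ 43.24; 2^5 = 32, 2^6 = 64.
Minimum N = 6.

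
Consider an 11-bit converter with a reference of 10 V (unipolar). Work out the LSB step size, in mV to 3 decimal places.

Full-scale span = 10 V.
LSB = 10 / 2^11 = 10 / 2048 = 0.00488281 V = 4.883 mV.

4.883 mV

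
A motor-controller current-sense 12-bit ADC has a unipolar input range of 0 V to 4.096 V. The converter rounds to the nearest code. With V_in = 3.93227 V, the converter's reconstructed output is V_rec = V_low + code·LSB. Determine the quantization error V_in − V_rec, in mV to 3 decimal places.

Step size: 4.096 V ÷ 2^12 = 1.000 mV.
Scaled input = 3932.2700 LSBs, so code = 3932.
Reconstructed: 3.932 V.
Difference: 0.00027 V → 0.270 mV.

0.270 mV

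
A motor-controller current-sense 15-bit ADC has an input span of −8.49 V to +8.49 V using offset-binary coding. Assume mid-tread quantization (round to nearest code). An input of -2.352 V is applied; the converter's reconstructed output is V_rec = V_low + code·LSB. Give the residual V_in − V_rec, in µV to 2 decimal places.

57.50 µV

One LSB is 16.98 V / 32768 = 0.518 mV.
(V_in − V_low)/LSB = (-2.352 − (−8.49))/0.000518188 = 11845.1110 → code 11845 (round).
Code 11845 maps back to (−8.49) + 11845×0.000518188 V = -2.3520575 V.
Difference: 5.74951e-05 V → 57.50 µV.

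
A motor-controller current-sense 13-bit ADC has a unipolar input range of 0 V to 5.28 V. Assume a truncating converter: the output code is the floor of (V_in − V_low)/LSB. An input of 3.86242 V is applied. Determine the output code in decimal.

code 5992

LSB = 5.28 V / 8192 = 0.645 mV.
(V_in − V_low)/LSB = (3.86242 − 0) / 0.000644531 = 5992.603.
⌊·⌋(5992.603) = 5992.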